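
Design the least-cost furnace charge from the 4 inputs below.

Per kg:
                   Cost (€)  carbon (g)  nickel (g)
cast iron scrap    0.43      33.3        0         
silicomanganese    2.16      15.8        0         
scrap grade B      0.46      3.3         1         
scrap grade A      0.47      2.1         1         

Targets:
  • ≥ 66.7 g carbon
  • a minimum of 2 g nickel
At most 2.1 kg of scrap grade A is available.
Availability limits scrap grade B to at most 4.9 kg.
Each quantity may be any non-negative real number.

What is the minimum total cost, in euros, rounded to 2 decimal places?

Let x1 = kg of cast iron scrap, x2 = kg of silicomanganese, x3 = kg of scrap grade B, x4 = kg of scrap grade A.
Minimize 0.43x1 + 2.16x2 + 0.46x3 + 0.47x4 subject to:
  33.3x1 + 15.8x2 + 3.3x3 + 2.1x4 ≥ 66.7   (carbon)
  1x3 + 1x4 ≥ 2   (nickel)
  x4 ≤ 2.1
  x3 ≤ 4.9
  x1, x2, x3, x4 ≥ 0.
The cheapest feasible vertex uses only cast iron scrap, scrap grade B; silicomanganese, scrap grade A are not used. Binding constraints: carbon and nickel.
So cast iron scrap = 1.805 kg, scrap grade B = 2 kg.
Hence cost = 0.43·1.805 + 0.46·2 = €1.6962.

€1.70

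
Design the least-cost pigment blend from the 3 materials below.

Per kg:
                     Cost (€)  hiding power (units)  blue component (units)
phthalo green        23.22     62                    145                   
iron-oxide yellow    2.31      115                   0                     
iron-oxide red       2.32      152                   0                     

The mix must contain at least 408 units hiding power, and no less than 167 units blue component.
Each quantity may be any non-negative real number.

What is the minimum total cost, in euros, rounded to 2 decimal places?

Treat it as an LP. Let x1 = kg of phthalo green, x2 = kg of iron-oxide yellow, x3 = kg of iron-oxide red.
min 23.22x1 + 2.31x2 + 2.32x3 s.t.:
  62x1 + 115x2 + 152x3 ≥ 408   (hiding power)
  145x1 ≥ 167   (blue component)
  x1, x2, x3 ≥ 0.
The optimal basis is {phthalo green, iron-oxide red}; iron-oxide yellow drops out. There the hiding power and blue component constraints are tight.
That vertex is x1 = 1.1517, x3 = 2.2144.
Total cost: 23.22·1.1517 + 2.32·2.2144 = 31.8799.

€31.88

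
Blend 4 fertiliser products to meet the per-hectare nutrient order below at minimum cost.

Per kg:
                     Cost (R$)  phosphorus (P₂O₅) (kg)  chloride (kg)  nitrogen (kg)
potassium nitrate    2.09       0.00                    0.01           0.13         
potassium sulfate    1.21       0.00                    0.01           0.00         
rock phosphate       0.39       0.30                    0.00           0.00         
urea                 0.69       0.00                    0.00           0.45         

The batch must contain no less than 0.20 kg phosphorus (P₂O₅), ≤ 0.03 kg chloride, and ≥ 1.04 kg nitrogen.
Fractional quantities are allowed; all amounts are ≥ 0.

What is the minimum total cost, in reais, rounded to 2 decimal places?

R$1.85

Let x1 = kg of potassium nitrate, x2 = kg of potassium sulfate, x3 = kg of rock phosphate, x4 = kg of urea.
min 2.09x1 + 1.21x2 + 0.39x3 + 0.69x4 s.t.:
  0.3x3 ≥ 0.2   (phosphorus (P₂O₅))
  0.01x1 + 0.01x2 ≤ 0.03   (chloride)
  0.13x1 + 0.45x4 ≥ 1.04   (nitrogen)
  x1, x2, x3, x4 ≥ 0.
At the optimum only rock phosphate, urea are positive (potassium nitrate, potassium sulfate = 0). There the phosphorus (P₂O₅) and nitrogen constraints are tight.
That vertex is x3 = 0.6667, x4 = 2.311.
Cost = 0.39·0.6667 + 0.69·2.311 = 1.8546.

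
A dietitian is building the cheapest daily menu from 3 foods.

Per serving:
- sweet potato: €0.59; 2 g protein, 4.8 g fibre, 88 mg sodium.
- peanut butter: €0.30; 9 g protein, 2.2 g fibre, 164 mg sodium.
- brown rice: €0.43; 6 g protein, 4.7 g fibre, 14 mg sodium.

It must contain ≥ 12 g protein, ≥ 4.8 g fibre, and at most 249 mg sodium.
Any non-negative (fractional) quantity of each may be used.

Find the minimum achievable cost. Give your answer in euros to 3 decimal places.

Set it up as a linear program. Let x1 = servings of sweet potato, x2 = servings of peanut butter, x3 = servings of brown rice.
Minimize 0.59x1 + 0.3x2 + 0.43x3 subject to:
  2x1 + 9x2 + 6x3 ≥ 12   (protein)
  4.8x1 + 2.2x2 + 4.7x3 ≥ 4.8   (fibre)
  88x1 + 164x2 + 14x3 ≤ 249   (sodium)
  x1, x2, x3 ≥ 0.
The minimum-cost mix takes nothing from sweet potato — only peanut butter, brown rice. Binding constraints: protein and fibre.
So peanut butter = 0.9485 servings, brown rice = 0.5773 servings.
Total cost: 0.3·0.9485 + 0.43·0.5773 = 0.53279.

€0.533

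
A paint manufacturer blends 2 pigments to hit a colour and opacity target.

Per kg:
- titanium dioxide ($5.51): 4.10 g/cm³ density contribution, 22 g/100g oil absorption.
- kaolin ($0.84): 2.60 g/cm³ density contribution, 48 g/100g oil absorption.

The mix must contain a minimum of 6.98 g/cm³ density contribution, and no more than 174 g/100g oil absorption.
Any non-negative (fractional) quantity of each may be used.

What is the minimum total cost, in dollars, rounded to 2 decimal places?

Let x1 = kg of titanium dioxide, x2 = kg of kaolin.
Minimize 5.51x1 + 0.84x2 subject to:
  4.1x1 + 2.6x2 ≥ 6.98   (density contribution)
  22x1 + 48x2 ≤ 174   (oil absorption)
  x1, x2 ≥ 0.
At the optimum only kaolin is positive (titanium dioxide = 0). The density contribution requirement is met with equality.
Optimal quantities: kaolin = 2.685 kg.
Objective = 0.84·2.685 = 2.2554.

$2.26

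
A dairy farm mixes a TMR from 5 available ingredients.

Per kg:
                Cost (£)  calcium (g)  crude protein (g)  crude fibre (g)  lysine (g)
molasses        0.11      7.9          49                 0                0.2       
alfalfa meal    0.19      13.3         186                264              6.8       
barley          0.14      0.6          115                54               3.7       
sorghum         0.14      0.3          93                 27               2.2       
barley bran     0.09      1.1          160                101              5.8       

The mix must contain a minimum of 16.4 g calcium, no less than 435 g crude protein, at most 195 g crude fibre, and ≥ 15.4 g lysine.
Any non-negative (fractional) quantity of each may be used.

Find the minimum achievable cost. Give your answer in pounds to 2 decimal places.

Let x1 = kg of molasses, x2 = kg of alfalfa meal, x3 = kg of barley, x4 = kg of sorghum, x5 = kg of barley bran.
Minimise 0.11x1 + 0.19x2 + 0.14x3 + 0.14x4 + 0.09x5 with:
  7.9x1 + 13.3x2 + 0.6x3 + 0.3x4 + 1.1x5 ≥ 16.4   (calcium)
  49x1 + 186x2 + 115x3 + 93x4 + 160x5 ≥ 435   (crude protein)
  264x2 + 54x3 + 27x4 + 101x5 ≤ 195   (crude fibre)
  0.2x1 + 6.8x2 + 3.7x3 + 2.2x4 + 5.8x5 ≥ 15.4   (lysine)
  x1, x2, x3, x4, x5 ≥ 0.
At the optimum only molasses, barley, sorghum are positive (alfalfa meal, barley bran = 0). There the calcium, crude fibre, lysine constraints are tight.
Optimal quantities: molasses = 1.802 kg, barley = 1.213 kg, sorghum = 4.796 kg.
Total cost: 0.11·1.802 + 0.14·1.213 + 0.14·4.796 = 1.0395.

£1.04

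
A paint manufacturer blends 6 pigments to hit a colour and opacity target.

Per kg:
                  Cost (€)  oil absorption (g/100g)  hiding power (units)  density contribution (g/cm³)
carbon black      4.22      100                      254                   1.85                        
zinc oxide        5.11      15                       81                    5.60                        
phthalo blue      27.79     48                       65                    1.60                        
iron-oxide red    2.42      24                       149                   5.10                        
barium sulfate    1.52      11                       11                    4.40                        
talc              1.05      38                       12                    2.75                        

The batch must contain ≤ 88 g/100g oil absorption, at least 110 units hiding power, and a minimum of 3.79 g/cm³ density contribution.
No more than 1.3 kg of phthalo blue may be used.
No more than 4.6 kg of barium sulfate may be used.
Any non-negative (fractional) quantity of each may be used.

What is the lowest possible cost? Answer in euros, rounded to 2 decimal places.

Treat it as an LP. Let x1 = kg of carbon black, x2 = kg of zinc oxide, x3 = kg of phthalo blue, x4 = kg of iron-oxide red, x5 = kg of barium sulfate, x6 = kg of talc.
Minimise 4.22x1 + 5.11x2 + 27.79x3 + 2.42x4 + 1.52x5 + 1.05x6 with:
  100x1 + 15x2 + 48x3 + 24x4 + 11x5 + 38x6 ≤ 88   (oil absorption)
  254x1 + 81x2 + 65x3 + 149x4 + 11x5 + 12x6 ≥ 110   (hiding power)
  1.85x1 + 5.6x2 + 1.6x3 + 5.1x4 + 4.4x5 + 2.75x6 ≥ 3.79   (density contribution)
  x3 ≤ 1.3
  x5 ≤ 4.6
  x1, x2, x3, x4, x5, x6 ≥ 0.
The optimal basis is {iron-oxide red, barium sulfate}; carbon black, zinc oxide, phthalo blue, talc drop out. There the hiding power and density contribution constraints are tight.
Optimal quantities: iron-oxide red = 0.7378 kg, barium sulfate = 0.006188 kg.
Total cost: 2.42·0.7378 + 1.52·0.006188 = 1.7949.

€1.79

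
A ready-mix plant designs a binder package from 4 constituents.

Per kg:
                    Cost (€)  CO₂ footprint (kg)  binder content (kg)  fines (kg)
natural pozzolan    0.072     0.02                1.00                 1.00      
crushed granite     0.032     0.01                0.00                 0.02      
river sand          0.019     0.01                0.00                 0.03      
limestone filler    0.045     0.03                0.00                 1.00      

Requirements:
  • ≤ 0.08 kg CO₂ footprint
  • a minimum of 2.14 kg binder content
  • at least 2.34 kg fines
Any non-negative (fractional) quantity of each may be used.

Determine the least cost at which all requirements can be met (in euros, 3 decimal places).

Let x1 = kg of natural pozzolan, x2 = kg of crushed granite, x3 = kg of river sand, x4 = kg of limestone filler.
Minimise 0.072x1 + 0.032x2 + 0.019x3 + 0.045x4 s.t.:
  0.02x1 + 0.01x2 + 0.01x3 + 0.03x4 ≤ 0.08   (CO₂ footprint)
  1x1 ≥ 2.14   (binder content)
  1x1 + 0.02x2 + 0.03x3 + 1x4 ≥ 2.34   (fines)
  x1, x2, x3, x4 ≥ 0.
At the optimum only natural pozzolan, limestone filler are positive (crushed granite, river sand = 0). Binding constraints: binder content and fines.
That vertex is x1 = 2.14, x4 = 0.2.
Total cost: 0.072·2.14 + 0.045·0.2 = 0.16308.

€0.163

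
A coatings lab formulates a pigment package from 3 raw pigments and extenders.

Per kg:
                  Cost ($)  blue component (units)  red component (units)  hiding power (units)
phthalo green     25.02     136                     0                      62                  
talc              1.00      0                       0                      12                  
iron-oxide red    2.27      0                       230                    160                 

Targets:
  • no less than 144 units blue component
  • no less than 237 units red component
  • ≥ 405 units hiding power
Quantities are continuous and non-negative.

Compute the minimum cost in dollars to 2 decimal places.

$31.31

Let x1 = kg of phthalo green, x2 = kg of talc, x3 = kg of iron-oxide red.
Minimise 25.02x1 + 1x2 + 2.27x3 s.t.:
  136x1 ≥ 144   (blue component)
  230x3 ≥ 237   (red component)
  62x1 + 12x2 + 160x3 ≥ 405   (hiding power)
  x1, x2, x3 ≥ 0.
The minimum-cost mix takes nothing from talc — only phthalo green, iron-oxide red. There the blue component and hiding power constraints are tight.
Optimal quantities: phthalo green = 1.059 kg, iron-oxide red = 2.121 kg.
Total cost: 25.02·1.059 + 2.27·2.121 = 31.3109.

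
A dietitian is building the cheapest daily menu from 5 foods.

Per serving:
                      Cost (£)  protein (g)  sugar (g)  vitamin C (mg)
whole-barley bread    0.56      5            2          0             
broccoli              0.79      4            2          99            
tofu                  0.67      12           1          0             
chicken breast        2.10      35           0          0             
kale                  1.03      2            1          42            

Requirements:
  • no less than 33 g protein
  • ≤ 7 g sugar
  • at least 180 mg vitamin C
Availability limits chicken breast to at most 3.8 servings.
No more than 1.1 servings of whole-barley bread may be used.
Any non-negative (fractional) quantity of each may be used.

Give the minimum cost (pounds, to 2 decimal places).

£2.87

Let x1 = servings of whole-barley bread, x2 = servings of broccoli, x3 = servings of tofu, x4 = servings of chicken breast, x5 = servings of kale.
Minimise 0.56x1 + 0.79x2 + 0.67x3 + 2.1x4 + 1.03x5 subject to:
  5x1 + 4x2 + 12x3 + 35x4 + 2x5 ≥ 33   (protein)
  2x1 + 2x2 + 1x3 + 1x5 ≤ 7   (sugar)
  99x2 + 42x5 ≥ 180   (vitamin C)
  x4 ≤ 3.8
  x1 ≤ 1.1
  x1, x2, x3, x4, x5 ≥ 0.
The cheapest feasible vertex uses only broccoli, tofu; whole-barley bread, chicken breast, kale are not used. There the protein and vitamin C constraints are tight.
That vertex is x2 = 1.818, x3 = 2.144.
Total cost: 0.79·1.818 + 0.67·2.144 = 2.8727.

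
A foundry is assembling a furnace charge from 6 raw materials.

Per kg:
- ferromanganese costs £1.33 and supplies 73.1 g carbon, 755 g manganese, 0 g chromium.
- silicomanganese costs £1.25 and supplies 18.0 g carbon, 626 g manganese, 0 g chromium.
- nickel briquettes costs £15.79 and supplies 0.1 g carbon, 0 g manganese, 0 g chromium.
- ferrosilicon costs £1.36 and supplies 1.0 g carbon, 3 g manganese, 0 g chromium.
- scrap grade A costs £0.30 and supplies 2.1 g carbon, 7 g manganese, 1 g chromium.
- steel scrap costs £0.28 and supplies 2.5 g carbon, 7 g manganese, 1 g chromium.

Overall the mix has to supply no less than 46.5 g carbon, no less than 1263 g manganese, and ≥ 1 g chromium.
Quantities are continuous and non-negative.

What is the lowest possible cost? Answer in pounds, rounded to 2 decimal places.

£2.49

Treat it as an LP. Let x1 = kg of ferromanganese, x2 = kg of silicomanganese, x3 = kg of nickel briquettes, x4 = kg of ferrosilicon, x5 = kg of scrap grade A, x6 = kg of steel scrap.
Minimise 1.33x1 + 1.25x2 + 15.79x3 + 1.36x4 + 0.3x5 + 0.28x6 s.t.:
  73.1x1 + 18x2 + 0.1x3 + 1x4 + 2.1x5 + 2.5x6 ≥ 46.5   (carbon)
  755x1 + 626x2 + 3x4 + 7x5 + 7x6 ≥ 1263   (manganese)
  1x5 + 1x6 ≥ 1   (chromium)
  x1, x2, x3, x4, x5, x6 ≥ 0.
The minimum-cost mix takes nothing from silicomanganese, nickel briquettes, ferrosilicon, scrap grade A — only ferromanganese, steel scrap. The manganese and chromium requirements are met with equality.
That vertex is x1 = 1.664, x6 = 1.
Objective = 1.33·1.664 + 0.28·1 = 2.4931.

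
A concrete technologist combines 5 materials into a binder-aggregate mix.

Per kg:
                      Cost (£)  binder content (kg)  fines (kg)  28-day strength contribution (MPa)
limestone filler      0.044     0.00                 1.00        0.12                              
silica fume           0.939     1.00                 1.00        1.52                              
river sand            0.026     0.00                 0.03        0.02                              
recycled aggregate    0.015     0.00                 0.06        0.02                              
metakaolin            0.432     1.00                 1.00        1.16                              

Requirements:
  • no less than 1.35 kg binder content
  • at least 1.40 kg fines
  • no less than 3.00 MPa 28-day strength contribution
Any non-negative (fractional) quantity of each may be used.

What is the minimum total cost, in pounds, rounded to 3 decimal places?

Let x1 = kg of limestone filler, x2 = kg of silica fume, x3 = kg of river sand, x4 = kg of recycled aggregate, x5 = kg of metakaolin.
Minimise 0.044x1 + 0.939x2 + 0.026x3 + 0.015x4 + 0.432x5 s.t.:
  1x2 + 1x5 ≥ 1.35   (binder content)
  1x1 + 1x2 + 0.03x3 + 0.06x4 + 1x5 ≥ 1.4   (fines)
  0.12x1 + 1.52x2 + 0.02x3 + 0.02x4 + 1.16x5 ≥ 3   (28-day strength contribution)
  x1, x2, x3, x4, x5 ≥ 0.
At the optimum only limestone filler, metakaolin are positive (silica fume, river sand, recycled aggregate = 0). There the binder content and 28-day strength contribution constraints are tight.
Solving gives x1 = 11.95, x5 = 1.35.
Cost = 0.044·11.95 + 0.432·1.35 = 1.10900.

£1.109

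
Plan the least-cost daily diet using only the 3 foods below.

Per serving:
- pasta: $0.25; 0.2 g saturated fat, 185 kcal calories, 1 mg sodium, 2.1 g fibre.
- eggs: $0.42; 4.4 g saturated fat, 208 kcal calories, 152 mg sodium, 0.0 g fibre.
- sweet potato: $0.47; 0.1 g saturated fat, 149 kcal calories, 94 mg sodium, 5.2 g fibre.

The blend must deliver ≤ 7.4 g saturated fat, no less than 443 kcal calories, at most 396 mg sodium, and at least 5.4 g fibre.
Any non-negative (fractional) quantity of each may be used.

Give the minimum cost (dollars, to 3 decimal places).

$0.627

This is a linear program. Let x1 = servings of pasta, x2 = servings of eggs, x3 = servings of sweet potato.
min 0.25x1 + 0.42x2 + 0.47x3 s.t.:
  0.2x1 + 4.4x2 + 0.1x3 ≤ 7.4   (saturated fat)
  185x1 + 208x2 + 149x3 ≥ 443   (calories)
  1x1 + 152x2 + 94x3 ≤ 396   (sodium)
  2.1x1 + 5.2x3 ≥ 5.4   (fibre)
  x1, x2, x3 ≥ 0.
At the optimum only pasta, sweet potato are positive (eggs = 0). Binding constraints: calories and fibre.
Optimal quantities: pasta = 2.309 servings, sweet potato = 0.1058 servings.
Cost = 0.25·2.309 + 0.47·0.1058 = 0.62698.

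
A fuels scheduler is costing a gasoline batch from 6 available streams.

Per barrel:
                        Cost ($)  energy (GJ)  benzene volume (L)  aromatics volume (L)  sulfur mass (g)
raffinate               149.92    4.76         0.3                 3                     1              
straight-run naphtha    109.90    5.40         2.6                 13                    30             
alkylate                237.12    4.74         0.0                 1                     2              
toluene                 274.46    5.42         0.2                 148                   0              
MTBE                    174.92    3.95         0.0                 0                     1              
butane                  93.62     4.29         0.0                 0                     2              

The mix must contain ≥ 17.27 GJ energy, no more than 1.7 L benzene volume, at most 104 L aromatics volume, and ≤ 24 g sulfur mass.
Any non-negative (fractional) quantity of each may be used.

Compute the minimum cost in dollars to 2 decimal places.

Set it up as a linear program. Let x1 = barrels of raffinate, x2 = barrels of straight-run naphtha, x3 = barrels of alkylate, x4 = barrels of toluene, x5 = barrels of MTBE, x6 = barrels of butane.
min 149.92x1 + 109.9x2 + 237.12x3 + 274.46x4 + 174.92x5 + 93.62x6 s.t.:
  4.76x1 + 5.4x2 + 4.74x3 + 5.42x4 + 3.95x5 + 4.29x6 ≥ 17.27   (energy)
  0.3x1 + 2.6x2 + 0.2x4 ≤ 1.7   (benzene volume)
  3x1 + 13x2 + 1x3 + 148x4 ≤ 104   (aromatics volume)
  1x1 + 30x2 + 2x3 + 1x5 + 2x6 ≤ 24   (sulfur mass)
  x1, x2, x3, x4, x5, x6 ≥ 0.
The cheapest feasible vertex uses only straight-run naphtha, butane; raffinate, alkylate, toluene, MTBE are not used. The energy and sulfur mass requirements are met with equality.
So straight-run naphtha = 0.58032 barrels, butane = 3.2952 barrels.
Hence cost = 109.9·0.58032 + 93.62·3.2952 = $372.2738.

$372.27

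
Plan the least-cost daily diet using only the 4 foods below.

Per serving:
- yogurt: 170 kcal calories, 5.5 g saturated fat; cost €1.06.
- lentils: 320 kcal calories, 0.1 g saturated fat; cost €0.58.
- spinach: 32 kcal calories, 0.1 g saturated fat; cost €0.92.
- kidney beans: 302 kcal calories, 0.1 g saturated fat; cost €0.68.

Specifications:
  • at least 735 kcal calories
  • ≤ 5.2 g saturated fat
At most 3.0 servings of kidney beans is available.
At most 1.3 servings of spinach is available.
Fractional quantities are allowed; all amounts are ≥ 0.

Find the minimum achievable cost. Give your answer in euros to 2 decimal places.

€1.33

Let x1 = servings of yogurt, x2 = servings of lentils, x3 = servings of spinach, x4 = servings of kidney beans.
min 1.06x1 + 0.58x2 + 0.92x3 + 0.68x4 subject to:
  170x1 + 320x2 + 32x3 + 302x4 ≥ 735   (calories)
  5.5x1 + 0.1x2 + 0.1x3 + 0.1x4 ≤ 5.2   (saturated fat)
  x4 ≤ 3
  x3 ≤ 1.3
  x1, x2, x3, x4 ≥ 0.
The minimum-cost mix takes nothing from yogurt, spinach, kidney beans — only lentils. Binding constraint: calories.
Solving gives x2 = 2.297.
Objective = 0.58·2.297 = 1.3323.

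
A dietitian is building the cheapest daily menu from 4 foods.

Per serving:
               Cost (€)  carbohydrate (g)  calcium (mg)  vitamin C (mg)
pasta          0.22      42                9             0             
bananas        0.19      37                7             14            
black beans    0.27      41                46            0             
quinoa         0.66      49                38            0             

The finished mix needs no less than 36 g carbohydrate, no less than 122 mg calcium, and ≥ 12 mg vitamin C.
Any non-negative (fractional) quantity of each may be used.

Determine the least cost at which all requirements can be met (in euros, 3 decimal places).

€0.844

Treat it as an LP. Let x1 = servings of pasta, x2 = servings of bananas, x3 = servings of black beans, x4 = servings of quinoa.
min 0.22x1 + 0.19x2 + 0.27x3 + 0.66x4 s.t.:
  42x1 + 37x2 + 41x3 + 49x4 ≥ 36   (carbohydrate)
  9x1 + 7x2 + 46x3 + 38x4 ≥ 122   (calcium)
  14x2 ≥ 12   (vitamin C)
  x1, x2, x3, x4 ≥ 0.
At the optimum only bananas, black beans are positive (pasta, quinoa = 0). The calcium and vitamin C requirements are met with equality.
Solving gives x2 = 0.8571, x3 = 2.522.
Objective = 0.19·0.8571 + 0.27·2.522 = 0.84379.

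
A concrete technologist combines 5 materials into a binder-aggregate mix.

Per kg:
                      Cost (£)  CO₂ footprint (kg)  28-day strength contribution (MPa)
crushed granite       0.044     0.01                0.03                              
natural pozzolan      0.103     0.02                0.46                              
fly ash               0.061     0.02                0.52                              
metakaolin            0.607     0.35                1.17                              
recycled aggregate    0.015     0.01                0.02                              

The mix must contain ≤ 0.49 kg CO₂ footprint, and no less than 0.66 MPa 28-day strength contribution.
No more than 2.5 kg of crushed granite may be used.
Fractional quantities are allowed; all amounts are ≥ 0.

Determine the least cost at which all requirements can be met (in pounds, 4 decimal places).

£0.0774

Let x1 = kg of crushed granite, x2 = kg of natural pozzolan, x3 = kg of fly ash, x4 = kg of metakaolin, x5 = kg of recycled aggregate.
min 0.044x1 + 0.103x2 + 0.061x3 + 0.607x4 + 0.015x5 s.t.:
  0.01x1 + 0.02x2 + 0.02x3 + 0.35x4 + 0.01x5 ≤ 0.49   (CO₂ footprint)
  0.03x1 + 0.46x2 + 0.52x3 + 1.17x4 + 0.02x5 ≥ 0.66   (28-day strength contribution)
  x1 ≤ 2.5
  x1, x2, x3, x4, x5 ≥ 0.
The minimum-cost mix takes nothing from crushed granite, natural pozzolan, metakaolin, recycled aggregate — only fly ash. There the 28-day strength contribution constraint is tight.
Optimal quantities: fly ash = 1.269 kg.
Total cost: 0.061·1.269 = 0.077409.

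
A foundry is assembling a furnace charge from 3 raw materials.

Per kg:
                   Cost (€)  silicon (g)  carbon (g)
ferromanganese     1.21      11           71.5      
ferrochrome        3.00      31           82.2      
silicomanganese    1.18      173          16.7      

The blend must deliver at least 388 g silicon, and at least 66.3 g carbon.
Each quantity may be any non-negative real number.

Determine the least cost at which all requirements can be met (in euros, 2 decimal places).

€3.11

This is a linear program. Let x1 = kg of ferromanganese, x2 = kg of ferrochrome, x3 = kg of silicomanganese.
Minimize 1.21x1 + 3x2 + 1.18x3 with:
  11x1 + 31x2 + 173x3 ≥ 388   (silicon)
  71.5x1 + 82.2x2 + 16.7x3 ≥ 66.3   (carbon)
  x1, x2, x3 ≥ 0.
The cheapest feasible vertex uses only ferromanganese, silicomanganese; ferrochrome is not used. There the silicon and carbon constraints are tight.
Optimal quantities: ferromanganese = 0.4095 kg, silicomanganese = 2.217 kg.
Objective = 1.21·0.4095 + 1.18·2.217 = 3.1116.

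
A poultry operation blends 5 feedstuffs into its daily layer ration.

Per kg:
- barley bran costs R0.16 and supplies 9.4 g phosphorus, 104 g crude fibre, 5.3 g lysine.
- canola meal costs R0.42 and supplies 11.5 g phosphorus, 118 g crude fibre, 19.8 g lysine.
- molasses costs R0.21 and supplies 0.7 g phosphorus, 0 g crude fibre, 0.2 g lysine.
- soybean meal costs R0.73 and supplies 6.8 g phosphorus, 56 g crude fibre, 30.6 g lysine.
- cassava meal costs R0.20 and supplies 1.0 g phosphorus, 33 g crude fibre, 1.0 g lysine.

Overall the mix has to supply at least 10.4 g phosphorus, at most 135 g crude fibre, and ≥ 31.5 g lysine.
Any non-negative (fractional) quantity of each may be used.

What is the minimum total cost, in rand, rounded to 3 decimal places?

R0.702

Let x1 = kg of barley bran, x2 = kg of canola meal, x3 = kg of molasses, x4 = kg of soybean meal, x5 = kg of cassava meal.
min 0.16x1 + 0.42x2 + 0.21x3 + 0.73x4 + 0.2x5 s.t.:
  9.4x1 + 11.5x2 + 0.7x3 + 6.8x4 + 1x5 ≥ 10.4   (phosphorus)
  104x1 + 118x2 + 56x4 + 33x5 ≤ 135   (crude fibre)
  5.3x1 + 19.8x2 + 0.2x3 + 30.6x4 + 1x5 ≥ 31.5   (lysine)
  x1, x2, x3, x4, x5 ≥ 0.
At the optimum only canola meal, soybean meal are positive (barley bran, molasses, cassava meal = 0). The crude fibre and lysine requirements are met with equality.
So canola meal = 0.946 kg, soybean meal = 0.4173 kg.
Total cost: 0.42·0.946 + 0.73·0.4173 = 0.70195.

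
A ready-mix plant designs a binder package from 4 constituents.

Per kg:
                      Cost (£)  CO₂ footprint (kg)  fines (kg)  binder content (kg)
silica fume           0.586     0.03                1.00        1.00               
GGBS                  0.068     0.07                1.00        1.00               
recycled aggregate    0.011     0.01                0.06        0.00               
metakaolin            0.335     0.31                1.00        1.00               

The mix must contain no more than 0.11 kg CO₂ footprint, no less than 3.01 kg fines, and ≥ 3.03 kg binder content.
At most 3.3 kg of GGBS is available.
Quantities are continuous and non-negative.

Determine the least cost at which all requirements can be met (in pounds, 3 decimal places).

£1.528

Treat it as an LP. Let x1 = kg of silica fume, x2 = kg of GGBS, x3 = kg of recycled aggregate, x4 = kg of metakaolin.
min 0.586x1 + 0.068x2 + 0.011x3 + 0.335x4 subject to:
  0.03x1 + 0.07x2 + 0.01x3 + 0.31x4 ≤ 0.11   (CO₂ footprint)
  1x1 + 1x2 + 0.06x3 + 1x4 ≥ 3.01   (fines)
  1x1 + 1x2 + 1x4 ≥ 3.03   (binder content)
  x2 ≤ 3.3
  x1, x2, x3, x4 ≥ 0.
The optimal basis is {silica fume, GGBS}; recycled aggregate, metakaolin drop out. Binding constraints: CO₂ footprint and binder content.
So silica fume = 2.552 kg, GGBS = 0.4775 kg.
Objective = 0.586·2.552 + 0.068·0.4775 = 1.52794.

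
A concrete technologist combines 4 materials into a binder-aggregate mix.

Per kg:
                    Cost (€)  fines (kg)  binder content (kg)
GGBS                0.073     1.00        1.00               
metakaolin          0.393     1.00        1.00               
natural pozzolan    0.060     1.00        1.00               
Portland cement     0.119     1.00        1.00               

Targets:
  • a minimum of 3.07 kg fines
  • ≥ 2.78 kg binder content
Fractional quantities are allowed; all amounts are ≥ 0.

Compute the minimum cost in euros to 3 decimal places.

This is a linear program. Let x1 = kg of GGBS, x2 = kg of metakaolin, x3 = kg of natural pozzolan, x4 = kg of Portland cement.
Minimize 0.073x1 + 0.393x2 + 0.06x3 + 0.119x4 with:
  1x1 + 1x2 + 1x3 + 1x4 ≥ 3.07   (fines)
  1x1 + 1x2 + 1x3 + 1x4 ≥ 2.78   (binder content)
  x1, x2, x3, x4 ≥ 0.
The minimum-cost mix takes nothing from GGBS, metakaolin, Portland cement — only natural pozzolan. The fines requirement is met with equality.
So natural pozzolan = 3.07 kg.
Total cost: 0.06·3.07 = 0.18420.

€0.184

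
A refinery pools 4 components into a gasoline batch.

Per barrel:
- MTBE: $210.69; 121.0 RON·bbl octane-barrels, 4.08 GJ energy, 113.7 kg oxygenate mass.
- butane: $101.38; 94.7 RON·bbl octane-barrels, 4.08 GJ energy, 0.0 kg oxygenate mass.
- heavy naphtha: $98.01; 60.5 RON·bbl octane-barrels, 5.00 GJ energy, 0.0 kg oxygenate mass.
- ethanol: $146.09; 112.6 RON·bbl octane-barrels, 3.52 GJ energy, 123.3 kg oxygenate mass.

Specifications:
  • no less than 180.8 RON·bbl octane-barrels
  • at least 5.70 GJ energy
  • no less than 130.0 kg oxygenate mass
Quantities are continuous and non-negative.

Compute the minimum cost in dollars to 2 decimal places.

$220.49

Let x1 = barrels of MTBE, x2 = barrels of butane, x3 = barrels of heavy naphtha, x4 = barrels of ethanol.
Minimize 210.69x1 + 101.38x2 + 98.01x3 + 146.09x4 with:
  121x1 + 94.7x2 + 60.5x3 + 112.6x4 ≥ 180.8   (octane-barrels)
  4.08x1 + 4.08x2 + 5x3 + 3.52x4 ≥ 5.7   (energy)
  113.7x1 + 123.3x4 ≥ 130   (oxygenate mass)
  x1, x2, x3, x4 ≥ 0.
The cheapest feasible vertex uses only butane, ethanol; MTBE, heavy naphtha are not used. Binding constraints: octane-barrels and oxygenate mass.
So butane = 0.655559 barrels, ethanol = 1.05434 barrels.
Total cost: 101.38·0.655559 + 146.09·1.05434 = 220.4891.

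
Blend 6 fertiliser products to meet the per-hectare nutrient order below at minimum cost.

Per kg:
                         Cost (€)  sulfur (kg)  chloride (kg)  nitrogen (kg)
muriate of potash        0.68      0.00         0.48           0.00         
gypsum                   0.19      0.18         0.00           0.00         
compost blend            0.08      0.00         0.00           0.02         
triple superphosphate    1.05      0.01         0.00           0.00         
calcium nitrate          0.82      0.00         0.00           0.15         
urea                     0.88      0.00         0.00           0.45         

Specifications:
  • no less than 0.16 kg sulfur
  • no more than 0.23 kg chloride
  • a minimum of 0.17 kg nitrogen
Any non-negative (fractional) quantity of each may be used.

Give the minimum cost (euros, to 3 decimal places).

Set it up as a linear program. Let x1 = kg of muriate of potash, x2 = kg of gypsum, x3 = kg of compost blend, x4 = kg of triple superphosphate, x5 = kg of calcium nitrate, x6 = kg of urea.
Minimise 0.68x1 + 0.19x2 + 0.08x3 + 1.05x4 + 0.82x5 + 0.88x6 with:
  0.18x2 + 0.01x4 ≥ 0.16   (sulfur)
  0.48x1 ≤ 0.23   (chloride)
  0.02x3 + 0.15x5 + 0.45x6 ≥ 0.17   (nitrogen)
  x1, x2, x3, x4, x5, x6 ≥ 0.
The optimal basis is {gypsum, urea}; muriate of potash, compost blend, triple superphosphate, calcium nitrate drop out. The sulfur and nitrogen requirements are met with equality.
That vertex is x2 = 0.8889, x6 = 0.3778.
Objective = 0.19·0.8889 + 0.88·0.3778 = 0.50136.

€0.501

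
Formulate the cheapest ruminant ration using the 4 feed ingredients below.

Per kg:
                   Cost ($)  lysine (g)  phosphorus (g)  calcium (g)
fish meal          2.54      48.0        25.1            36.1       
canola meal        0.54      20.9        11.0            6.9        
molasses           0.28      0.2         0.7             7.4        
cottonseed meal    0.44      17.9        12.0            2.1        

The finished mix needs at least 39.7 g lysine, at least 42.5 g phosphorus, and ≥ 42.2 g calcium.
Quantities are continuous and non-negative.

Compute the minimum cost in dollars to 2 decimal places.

$2.63

This is a linear program. Let x1 = kg of fish meal, x2 = kg of canola meal, x3 = kg of molasses, x4 = kg of cottonseed meal.
Minimize 2.54x1 + 0.54x2 + 0.28x3 + 0.44x4 with:
  48x1 + 20.9x2 + 0.2x3 + 17.9x4 ≥ 39.7   (lysine)
  25.1x1 + 11x2 + 0.7x3 + 12x4 ≥ 42.5   (phosphorus)
  36.1x1 + 6.9x2 + 7.4x3 + 2.1x4 ≥ 42.2   (calcium)
  x1, x2, x3, x4 ≥ 0.
The optimal basis is {canola meal, molasses}; fish meal, cottonseed meal drop out. The phosphorus and calcium requirements are met with equality.
That vertex is x2 = 3.7216, x3 = 2.2326.
Objective = 0.54·3.7216 + 0.28·2.2326 = 2.6348.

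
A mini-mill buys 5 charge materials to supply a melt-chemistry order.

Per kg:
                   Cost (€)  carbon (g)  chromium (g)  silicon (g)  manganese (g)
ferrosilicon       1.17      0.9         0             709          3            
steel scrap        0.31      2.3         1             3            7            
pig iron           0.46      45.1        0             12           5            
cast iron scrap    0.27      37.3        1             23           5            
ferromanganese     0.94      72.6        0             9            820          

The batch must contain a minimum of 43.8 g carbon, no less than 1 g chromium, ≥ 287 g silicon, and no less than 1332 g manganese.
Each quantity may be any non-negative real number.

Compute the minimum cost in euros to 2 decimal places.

Set it up as a linear program. Let x1 = kg of ferrosilicon, x2 = kg of steel scrap, x3 = kg of pig iron, x4 = kg of cast iron scrap, x5 = kg of ferromanganese.
min 1.17x1 + 0.31x2 + 0.46x3 + 0.27x4 + 0.94x5 s.t.:
  0.9x1 + 2.3x2 + 45.1x3 + 37.3x4 + 72.6x5 ≥ 43.8   (carbon)
  1x2 + 1x4 ≥ 1   (chromium)
  709x1 + 3x2 + 12x3 + 23x4 + 9x5 ≥ 287   (silicon)
  3x1 + 7x2 + 5x3 + 5x4 + 820x5 ≥ 1332   (manganese)
  x1, x2, x3, x4, x5 ≥ 0.
The minimum-cost mix takes nothing from steel scrap, pig iron — only ferrosilicon, cast iron scrap, ferromanganese. The chromium, silicon, manganese requirements are met with equality.
That vertex is x1 = 0.3518, x4 = 1, x5 = 1.617.
Cost = 1.17·0.3518 + 0.27·1 + 0.94·1.617 = 2.2016.

€2.20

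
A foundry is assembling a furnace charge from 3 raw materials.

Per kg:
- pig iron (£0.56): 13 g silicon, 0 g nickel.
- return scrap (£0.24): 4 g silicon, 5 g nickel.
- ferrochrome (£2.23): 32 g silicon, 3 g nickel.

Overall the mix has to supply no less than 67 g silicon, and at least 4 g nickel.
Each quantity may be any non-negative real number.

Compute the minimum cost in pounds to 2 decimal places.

£2.94

This is a linear program. Let x1 = kg of pig iron, x2 = kg of return scrap, x3 = kg of ferrochrome.
Minimize 0.56x1 + 0.24x2 + 2.23x3 subject to:
  13x1 + 4x2 + 32x3 ≥ 67   (silicon)
  5x2 + 3x3 ≥ 4   (nickel)
  x1, x2, x3 ≥ 0.
The minimum-cost mix takes nothing from ferrochrome — only pig iron, return scrap. The silicon and nickel requirements are met with equality.
That vertex is x1 = 4.908, x2 = 0.8.
Hence cost = 0.56·4.908 + 0.24·0.8 = £2.9405.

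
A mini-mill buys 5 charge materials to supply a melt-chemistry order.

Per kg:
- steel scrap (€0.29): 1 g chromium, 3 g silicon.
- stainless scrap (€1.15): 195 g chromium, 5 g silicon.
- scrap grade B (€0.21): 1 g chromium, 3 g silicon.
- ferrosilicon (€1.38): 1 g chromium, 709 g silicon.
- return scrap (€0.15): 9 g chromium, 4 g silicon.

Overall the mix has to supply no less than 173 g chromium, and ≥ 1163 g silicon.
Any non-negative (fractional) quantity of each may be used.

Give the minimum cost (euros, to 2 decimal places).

Set it up as a linear program. Let x1 = kg of steel scrap, x2 = kg of stainless scrap, x3 = kg of scrap grade B, x4 = kg of ferrosilicon, x5 = kg of return scrap.
Minimize 0.29x1 + 1.15x2 + 0.21x3 + 1.38x4 + 0.15x5 with:
  1x1 + 195x2 + 1x3 + 1x4 + 9x5 ≥ 173   (chromium)
  3x1 + 5x2 + 3x3 + 709x4 + 4x5 ≥ 1163   (silicon)
  x1, x2, x3, x4, x5 ≥ 0.
The minimum-cost mix takes nothing from steel scrap, scrap grade B, return scrap — only stainless scrap, ferrosilicon. There the chromium and silicon constraints are tight.
That vertex is x2 = 0.8788, x4 = 1.634.
Hence cost = 1.15·0.8788 + 1.38·1.634 = €3.2655.

€3.27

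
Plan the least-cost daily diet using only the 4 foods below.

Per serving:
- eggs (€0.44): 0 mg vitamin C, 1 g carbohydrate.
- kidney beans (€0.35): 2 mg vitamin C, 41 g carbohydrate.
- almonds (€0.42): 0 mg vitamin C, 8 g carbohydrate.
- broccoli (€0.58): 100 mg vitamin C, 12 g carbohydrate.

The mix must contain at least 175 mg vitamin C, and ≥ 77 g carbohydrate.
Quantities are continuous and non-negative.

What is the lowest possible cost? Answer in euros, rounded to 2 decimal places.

This is a linear program. Let x1 = servings of eggs, x2 = servings of kidney beans, x3 = servings of almonds, x4 = servings of broccoli.
Minimise 0.44x1 + 0.35x2 + 0.42x3 + 0.58x4 subject to:
  2x2 + 100x4 ≥ 175   (vitamin C)
  1x1 + 41x2 + 8x3 + 12x4 ≥ 77   (carbohydrate)
  x1, x2, x3, x4 ≥ 0.
The cheapest feasible vertex uses only kidney beans, broccoli; eggs, almonds are not used. There the vitamin C and carbohydrate constraints are tight.
So kidney beans = 1.374 servings, broccoli = 1.723 servings.
Total cost: 0.35·1.374 + 0.58·1.723 = 1.4802.

€1.48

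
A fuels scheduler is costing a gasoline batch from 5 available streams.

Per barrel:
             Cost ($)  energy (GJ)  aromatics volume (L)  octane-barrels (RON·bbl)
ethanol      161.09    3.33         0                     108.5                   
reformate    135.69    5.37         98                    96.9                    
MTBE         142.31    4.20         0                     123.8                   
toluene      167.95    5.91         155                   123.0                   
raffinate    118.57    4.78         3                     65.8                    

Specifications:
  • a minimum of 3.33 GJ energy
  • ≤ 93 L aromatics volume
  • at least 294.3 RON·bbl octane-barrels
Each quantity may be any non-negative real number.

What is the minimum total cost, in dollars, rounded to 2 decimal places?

$338.30

Let x1 = barrels of ethanol, x2 = barrels of reformate, x3 = barrels of MTBE, x4 = barrels of toluene, x5 = barrels of raffinate.
min 161.09x1 + 135.69x2 + 142.31x3 + 167.95x4 + 118.57x5 subject to:
  3.33x1 + 5.37x2 + 4.2x3 + 5.91x4 + 4.78x5 ≥ 3.33   (energy)
  98x2 + 155x4 + 3x5 ≤ 93   (aromatics volume)
  108.5x1 + 96.9x2 + 123.8x3 + 123x4 + 65.8x5 ≥ 294.3   (octane-barrels)
  x1, x2, x3, x4, x5 ≥ 0.
The cheapest feasible vertex uses only MTBE; ethanol, reformate, toluene, raffinate are not used. There the octane-barrels constraint is tight.
Solving gives x3 = 2.3772.
Hence cost = 142.31·2.3772 = $338.2993.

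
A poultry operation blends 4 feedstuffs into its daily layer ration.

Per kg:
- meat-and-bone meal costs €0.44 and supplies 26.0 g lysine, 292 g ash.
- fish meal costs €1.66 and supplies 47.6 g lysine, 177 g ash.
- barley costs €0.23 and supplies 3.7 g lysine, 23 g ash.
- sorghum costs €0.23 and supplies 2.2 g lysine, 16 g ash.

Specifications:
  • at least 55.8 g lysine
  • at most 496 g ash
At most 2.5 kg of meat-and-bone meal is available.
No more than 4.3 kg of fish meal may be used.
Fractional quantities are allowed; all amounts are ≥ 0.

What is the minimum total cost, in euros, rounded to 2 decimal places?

€1.26

Treat it as an LP. Let x1 = kg of meat-and-bone meal, x2 = kg of fish meal, x3 = kg of barley, x4 = kg of sorghum.
Minimize 0.44x1 + 1.66x2 + 0.23x3 + 0.23x4 subject to:
  26x1 + 47.6x2 + 3.7x3 + 2.2x4 ≥ 55.8   (lysine)
  292x1 + 177x2 + 23x3 + 16x4 ≤ 496   (ash)
  x1 ≤ 2.5
  x2 ≤ 4.3
  x1, x2, x3, x4 ≥ 0.
The optimal basis is {meat-and-bone meal, fish meal}; barley, sorghum drop out. There the lysine and ash constraints are tight.
That vertex is x1 = 1.477, x2 = 0.3654.
Cost = 0.44·1.477 + 1.66·0.3654 = 1.2564.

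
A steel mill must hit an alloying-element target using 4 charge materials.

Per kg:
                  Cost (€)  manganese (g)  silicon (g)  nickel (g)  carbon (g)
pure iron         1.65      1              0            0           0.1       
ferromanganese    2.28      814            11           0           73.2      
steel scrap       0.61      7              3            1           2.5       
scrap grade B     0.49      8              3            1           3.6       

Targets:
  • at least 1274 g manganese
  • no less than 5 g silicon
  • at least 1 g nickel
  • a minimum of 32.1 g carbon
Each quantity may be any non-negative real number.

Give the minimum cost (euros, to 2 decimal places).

€4.04

Let x1 = kg of pure iron, x2 = kg of ferromanganese, x3 = kg of steel scrap, x4 = kg of scrap grade B.
Minimise 1.65x1 + 2.28x2 + 0.61x3 + 0.49x4 s.t.:
  1x1 + 814x2 + 7x3 + 8x4 ≥ 1274   (manganese)
  11x2 + 3x3 + 3x4 ≥ 5   (silicon)
  1x3 + 1x4 ≥ 1   (nickel)
  0.1x1 + 73.2x2 + 2.5x3 + 3.6x4 ≥ 32.1   (carbon)
  x1, x2, x3, x4 ≥ 0.
At the optimum only ferromanganese, scrap grade B are positive (pure iron, steel scrap = 0). Binding constraints: manganese and nickel.
So ferromanganese = 1.555 kg, scrap grade B = 1 kg.
Objective = 2.28·1.555 + 0.49·1 = 4.0354.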